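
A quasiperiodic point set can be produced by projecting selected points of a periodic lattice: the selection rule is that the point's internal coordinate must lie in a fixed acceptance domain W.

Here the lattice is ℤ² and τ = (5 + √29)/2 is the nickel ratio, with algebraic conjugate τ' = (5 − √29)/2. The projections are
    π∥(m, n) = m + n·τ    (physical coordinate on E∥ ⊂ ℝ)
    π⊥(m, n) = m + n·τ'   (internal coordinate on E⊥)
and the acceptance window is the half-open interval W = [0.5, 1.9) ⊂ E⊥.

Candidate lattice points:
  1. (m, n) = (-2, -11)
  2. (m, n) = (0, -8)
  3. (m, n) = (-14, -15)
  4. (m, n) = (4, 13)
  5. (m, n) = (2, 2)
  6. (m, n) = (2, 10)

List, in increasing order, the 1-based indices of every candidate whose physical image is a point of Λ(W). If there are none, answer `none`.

Numerically τ ≈ 5.1926 and τ' = −1/τ ≈ -0.1926.
[1] lift (-2,-11): star map gives 0.1184; window check 0.5 ≤ 0.1184 < 1.9 is false → out
[2] lift (0,-8): star map gives 1.5407; window check 0.5 ≤ 1.5407 < 1.9 is true → IN Λ
[3] lift (-14,-15): star map gives -11.1113; window check 0.5 ≤ -11.1113 < 1.9 is false → out
[4] lift (4,13): star map gives 1.4964; window check 0.5 ≤ 1.4964 < 1.9 is true → IN Λ
[5] lift (2,2): star map gives 1.6148; window check 0.5 ≤ 1.6148 < 1.9 is true → IN Λ
[6] lift (2,10): star map gives 0.0742; window check 0.5 ≤ 0.0742 < 1.9 is false → out

2, 4, 5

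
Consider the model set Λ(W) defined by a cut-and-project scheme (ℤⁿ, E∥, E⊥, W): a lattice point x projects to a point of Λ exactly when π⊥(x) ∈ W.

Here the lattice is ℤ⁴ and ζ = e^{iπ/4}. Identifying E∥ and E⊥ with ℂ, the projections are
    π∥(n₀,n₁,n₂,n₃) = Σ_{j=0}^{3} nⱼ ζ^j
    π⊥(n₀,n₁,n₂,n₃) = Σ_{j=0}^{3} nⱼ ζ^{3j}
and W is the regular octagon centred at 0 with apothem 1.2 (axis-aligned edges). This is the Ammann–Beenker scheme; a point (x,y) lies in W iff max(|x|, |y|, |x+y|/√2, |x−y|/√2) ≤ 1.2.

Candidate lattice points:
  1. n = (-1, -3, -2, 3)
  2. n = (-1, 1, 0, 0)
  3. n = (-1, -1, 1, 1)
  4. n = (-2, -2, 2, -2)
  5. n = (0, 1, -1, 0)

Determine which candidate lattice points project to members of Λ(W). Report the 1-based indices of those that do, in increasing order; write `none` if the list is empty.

3

π⊥(n) = n₀ + n₁ζ³ + n₂ζ⁶ + n₃ζ⁹ where ζ = e^{iπ/4}.
#1 (-1, -3, -2, 3): internal (3.2426, 2.0000); octagon support 3.7071 vs apothem 1.2 → ∉ W
#2 (-1, 1, 0, 0): internal (-1.7071, 0.7071); octagon support 1.7071 vs apothem 1.2 → ∉ W
#3 (-1, -1, 1, 1): internal (0.4142, -1.0000); octagon support 1.0000 vs apothem 1.2 → ∈ W
#4 (-2, -2, 2, -2): internal (-2.0000, -4.8284); octagon support 4.8284 vs apothem 1.2 → ∉ W
#5 (0, 1, -1, 0): internal (-0.7071, 1.7071); octagon support 1.7071 vs apothem 1.2 → ∉ W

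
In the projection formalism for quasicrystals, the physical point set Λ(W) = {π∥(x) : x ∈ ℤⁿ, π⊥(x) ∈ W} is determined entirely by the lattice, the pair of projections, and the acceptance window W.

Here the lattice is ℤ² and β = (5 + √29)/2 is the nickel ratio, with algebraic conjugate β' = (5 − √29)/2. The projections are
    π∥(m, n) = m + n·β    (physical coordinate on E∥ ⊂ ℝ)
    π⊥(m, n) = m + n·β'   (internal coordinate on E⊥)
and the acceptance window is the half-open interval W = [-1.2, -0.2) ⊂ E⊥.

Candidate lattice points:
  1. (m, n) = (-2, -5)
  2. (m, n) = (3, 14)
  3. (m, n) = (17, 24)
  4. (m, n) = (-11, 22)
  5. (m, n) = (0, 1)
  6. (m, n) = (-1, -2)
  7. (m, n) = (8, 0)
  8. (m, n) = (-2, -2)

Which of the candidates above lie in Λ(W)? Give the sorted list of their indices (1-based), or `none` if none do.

Numerically β ≈ 5.1926 and β' = −1/β ≈ -0.1926.
#1 (-2,-5): internal coord -2 + (-5)·β' = -1.0371; -1.0371 ∈ [-1.2, -0.2) → IN Λ
#2 (3,14): internal coord 3 + (14)·β' = +0.3038; +0.3038 ∉ [-1.2, -0.2) → out
#3 (17,24): internal coord 17 + (24)·β' = +12.3780; +12.3780 ∉ [-1.2, -0.2) → out
#4 (-11,22): internal coord -11 + (22)·β' = -15.2368; -15.2368 ∉ [-1.2, -0.2) → out
#5 (0,1): internal coord 0 + (1)·β' = -0.1926; -0.1926 ∉ [-1.2, -0.2) → out
#6 (-1,-2): internal coord -1 + (-2)·β' = -0.6148; -0.6148 ∈ [-1.2, -0.2) → IN Λ
#7 (8,0): internal coord 8 + (0)·β' = +8.0000; +8.0000 ∉ [-1.2, -0.2) → out
#8 (-2,-2): internal coord -2 + (-2)·β' = -1.6148; -1.6148 ∉ [-1.2, -0.2) → out

1, 6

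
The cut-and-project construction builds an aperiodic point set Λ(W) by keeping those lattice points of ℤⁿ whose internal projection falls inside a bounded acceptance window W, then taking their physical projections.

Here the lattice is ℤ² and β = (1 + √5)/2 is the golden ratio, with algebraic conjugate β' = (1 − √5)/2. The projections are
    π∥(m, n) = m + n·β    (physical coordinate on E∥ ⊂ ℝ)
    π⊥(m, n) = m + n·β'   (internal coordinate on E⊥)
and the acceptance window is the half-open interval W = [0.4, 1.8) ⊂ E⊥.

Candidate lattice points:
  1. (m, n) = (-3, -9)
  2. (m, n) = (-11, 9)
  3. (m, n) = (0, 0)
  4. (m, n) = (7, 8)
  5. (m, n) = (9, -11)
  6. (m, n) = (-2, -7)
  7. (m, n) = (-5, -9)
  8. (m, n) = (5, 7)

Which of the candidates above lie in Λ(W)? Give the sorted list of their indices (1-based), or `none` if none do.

Numerically β ≈ 1.618034 and β' = −1/β ≈ -0.618034.
#1 (-3,-9): internal coord -3 + (-9)·β' = +2.562306; +2.562306 ∉ [0.4, 1.8) → out
#2 (-11,9): internal coord -11 + (9)·β' = -16.562306; -16.562306 ∉ [0.4, 1.8) → out
#3 (0,0): internal coord 0 + (0)·β' = +0.000000; +0.000000 ∉ [0.4, 1.8) → out
#4 (7,8): internal coord 7 + (8)·β' = +2.055728; +2.055728 ∉ [0.4, 1.8) → out
#5 (9,-11): internal coord 9 + (-11)·β' = +15.798374; +15.798374 ∉ [0.4, 1.8) → out
#6 (-2,-7): internal coord -2 + (-7)·β' = +2.326238; +2.326238 ∉ [0.4, 1.8) → out
#7 (-5,-9): internal coord -5 + (-9)·β' = +0.562306; +0.562306 ∈ [0.4, 1.8) → IN Λ
#8 (5,7): internal coord 5 + (7)·β' = +0.673762; +0.673762 ∈ [0.4, 1.8) → IN Λ

7, 8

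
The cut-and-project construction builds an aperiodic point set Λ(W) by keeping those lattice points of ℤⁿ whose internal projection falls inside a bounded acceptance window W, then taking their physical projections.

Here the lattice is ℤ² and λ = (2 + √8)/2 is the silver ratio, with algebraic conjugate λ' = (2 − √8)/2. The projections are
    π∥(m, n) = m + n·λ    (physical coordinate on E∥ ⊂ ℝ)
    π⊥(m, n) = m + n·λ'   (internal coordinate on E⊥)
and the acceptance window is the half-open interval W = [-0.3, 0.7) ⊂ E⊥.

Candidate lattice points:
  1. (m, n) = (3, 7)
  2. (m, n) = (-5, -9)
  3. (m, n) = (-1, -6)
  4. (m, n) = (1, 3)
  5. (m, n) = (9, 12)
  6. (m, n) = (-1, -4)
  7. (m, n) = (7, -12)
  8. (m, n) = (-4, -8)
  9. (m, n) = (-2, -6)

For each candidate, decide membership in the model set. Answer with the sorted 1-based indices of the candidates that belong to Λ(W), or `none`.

1, 4, 6, 9

Numerically λ ≈ 2.41421 and λ' = −1/λ ≈ -0.41421.
#1 (3,7): internal coord 3 + (7)·λ' = +0.10051; +0.10051 ∈ [-0.3, 0.7) → IN Λ
#2 (-5,-9): internal coord -5 + (-9)·λ' = -1.27208; -1.27208 ∉ [-0.3, 0.7) → out
#3 (-1,-6): internal coord -1 + (-6)·λ' = +1.48528; +1.48528 ∉ [-0.3, 0.7) → out
#4 (1,3): internal coord 1 + (3)·λ' = -0.24264; -0.24264 ∈ [-0.3, 0.7) → IN Λ
#5 (9,12): internal coord 9 + (12)·λ' = +4.02944; +4.02944 ∉ [-0.3, 0.7) → out
#6 (-1,-4): internal coord -1 + (-4)·λ' = +0.65685; +0.65685 ∈ [-0.3, 0.7) → IN Λ
#7 (7,-12): internal coord 7 + (-12)·λ' = +11.97056; +11.97056 ∉ [-0.3, 0.7) → out
#8 (-4,-8): internal coord -4 + (-8)·λ' = -0.68629; -0.68629 ∉ [-0.3, 0.7) → out
#9 (-2,-6): internal coord -2 + (-6)·λ' = +0.48528; +0.48528 ∈ [-0.3, 0.7) → IN Λ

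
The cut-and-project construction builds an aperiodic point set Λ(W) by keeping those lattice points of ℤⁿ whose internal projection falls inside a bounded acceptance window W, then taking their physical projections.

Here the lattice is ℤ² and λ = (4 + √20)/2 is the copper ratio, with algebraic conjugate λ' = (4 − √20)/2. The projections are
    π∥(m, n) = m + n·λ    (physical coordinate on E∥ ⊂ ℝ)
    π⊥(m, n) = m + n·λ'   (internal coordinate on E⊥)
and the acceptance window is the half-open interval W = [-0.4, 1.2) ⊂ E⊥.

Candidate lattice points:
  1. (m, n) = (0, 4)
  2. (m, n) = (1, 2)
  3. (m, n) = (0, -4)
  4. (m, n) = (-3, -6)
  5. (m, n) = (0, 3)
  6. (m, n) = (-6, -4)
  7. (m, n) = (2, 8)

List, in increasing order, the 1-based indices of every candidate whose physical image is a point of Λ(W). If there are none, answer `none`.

2, 3, 7

λ' = (4−√20)/2 ≈ -0.2361.
#1 (0,4): internal coord 0 + (4)·λ' = -0.9443; -0.9443 ∉ [-0.4, 1.2) → out
#2 (1,2): internal coord 1 + (2)·λ' = +0.5279; +0.5279 ∈ [-0.4, 1.2) → IN Λ
#3 (0,-4): internal coord 0 + (-4)·λ' = +0.9443; +0.9443 ∈ [-0.4, 1.2) → IN Λ
#4 (-3,-6): internal coord -3 + (-6)·λ' = -1.5836; -1.5836 ∉ [-0.4, 1.2) → out
#5 (0,3): internal coord 0 + (3)·λ' = -0.7082; -0.7082 ∉ [-0.4, 1.2) → out
#6 (-6,-4): internal coord -6 + (-4)·λ' = -5.0557; -5.0557 ∉ [-0.4, 1.2) → out
#7 (2,8): internal coord 2 + (8)·λ' = +0.1115; +0.1115 ∈ [-0.4, 1.2) → IN Λ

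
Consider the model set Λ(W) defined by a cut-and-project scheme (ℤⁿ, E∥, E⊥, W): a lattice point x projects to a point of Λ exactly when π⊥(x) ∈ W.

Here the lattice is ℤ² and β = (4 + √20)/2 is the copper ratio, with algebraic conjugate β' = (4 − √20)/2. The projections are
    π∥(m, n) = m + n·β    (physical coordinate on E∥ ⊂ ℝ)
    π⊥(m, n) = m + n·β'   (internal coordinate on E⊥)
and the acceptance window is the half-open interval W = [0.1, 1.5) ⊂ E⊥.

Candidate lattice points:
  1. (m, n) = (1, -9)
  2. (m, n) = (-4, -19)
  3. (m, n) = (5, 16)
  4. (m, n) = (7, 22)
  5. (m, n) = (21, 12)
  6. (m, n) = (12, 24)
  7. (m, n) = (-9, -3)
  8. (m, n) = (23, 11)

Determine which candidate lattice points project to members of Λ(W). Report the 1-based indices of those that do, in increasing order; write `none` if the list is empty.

2, 3

Numerically β ≈ 4.23607 and β' = −1/β ≈ -0.23607.
[1] lift (1,-9): star map gives 3.12461; window check 0.1 ≤ 3.12461 < 1.5 is false → out
[2] lift (-4,-19): star map gives 0.48529; window check 0.1 ≤ 0.48529 < 1.5 is true → IN Λ
[3] lift (5,16): star map gives 1.22291; window check 0.1 ≤ 1.22291 < 1.5 is true → IN Λ
[4] lift (7,22): star map gives 1.80650; window check 0.1 ≤ 1.80650 < 1.5 is false → out
[5] lift (21,12): star map gives 18.16718; window check 0.1 ≤ 18.16718 < 1.5 is false → out
[6] lift (12,24): star map gives 6.33437; window check 0.1 ≤ 6.33437 < 1.5 is false → out
[7] lift (-9,-3): star map gives -8.29180; window check 0.1 ≤ -8.29180 < 1.5 is false → out
[8] lift (23,11): star map gives 20.40325; window check 0.1 ≤ 20.40325 < 1.5 is false → out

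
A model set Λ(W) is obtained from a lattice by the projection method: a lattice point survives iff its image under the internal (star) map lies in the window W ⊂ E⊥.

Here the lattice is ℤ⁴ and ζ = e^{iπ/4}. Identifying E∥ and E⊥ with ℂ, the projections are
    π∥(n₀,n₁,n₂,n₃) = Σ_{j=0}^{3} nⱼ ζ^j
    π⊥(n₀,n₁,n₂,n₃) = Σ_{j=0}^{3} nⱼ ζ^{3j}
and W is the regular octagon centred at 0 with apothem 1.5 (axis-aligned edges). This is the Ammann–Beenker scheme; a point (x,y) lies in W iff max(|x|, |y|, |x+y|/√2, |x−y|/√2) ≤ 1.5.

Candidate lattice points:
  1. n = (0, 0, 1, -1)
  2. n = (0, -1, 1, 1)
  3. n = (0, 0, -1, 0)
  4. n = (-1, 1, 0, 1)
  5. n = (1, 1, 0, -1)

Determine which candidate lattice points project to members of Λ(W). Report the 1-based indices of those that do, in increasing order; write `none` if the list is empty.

Internal map: ζ^{3j} for j=0..3 gives (1,0), (−√2/2,√2/2), (0,−1), (√2/2,√2/2).
#1 (0, 0, 1, -1): internal (-0.7071, -1.7071); octagon support 1.7071 vs apothem 1.5 → ∉ W
#2 (0, -1, 1, 1): internal (1.4142, -1.0000); octagon support 1.7071 vs apothem 1.5 → ∉ W
#3 (0, 0, -1, 0): internal (0.0000, 1.0000); octagon support 1.0000 vs apothem 1.5 → ∈ W
#4 (-1, 1, 0, 1): internal (-1.0000, 1.4142); octagon support 1.7071 vs apothem 1.5 → ∉ W
#5 (1, 1, 0, -1): internal (-0.4142, 0.0000); octagon support 0.4142 vs apothem 1.5 → ∈ W

3, 5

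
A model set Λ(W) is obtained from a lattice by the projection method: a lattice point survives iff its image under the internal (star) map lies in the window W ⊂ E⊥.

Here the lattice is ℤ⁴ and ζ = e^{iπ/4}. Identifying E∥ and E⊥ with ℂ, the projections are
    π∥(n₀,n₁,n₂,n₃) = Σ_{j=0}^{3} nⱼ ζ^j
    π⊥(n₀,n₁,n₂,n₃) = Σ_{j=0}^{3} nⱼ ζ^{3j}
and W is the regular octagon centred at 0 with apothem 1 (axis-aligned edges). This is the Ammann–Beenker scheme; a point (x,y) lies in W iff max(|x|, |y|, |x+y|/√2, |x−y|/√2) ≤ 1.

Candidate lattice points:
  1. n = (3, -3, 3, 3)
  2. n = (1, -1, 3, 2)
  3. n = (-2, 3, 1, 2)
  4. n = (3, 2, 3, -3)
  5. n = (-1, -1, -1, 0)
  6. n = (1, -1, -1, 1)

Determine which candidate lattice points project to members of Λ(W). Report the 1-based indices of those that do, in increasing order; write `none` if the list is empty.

5

Internal map: ζ^{3j} for j=0..3 gives (1,0), (−√2/2,√2/2), (0,−1), (√2/2,√2/2).
#1 (3, -3, 3, 3): internal (7.2426, -3.0000); octagon support 7.2426 vs apothem 1 → ∉ W
#2 (1, -1, 3, 2): internal (3.1213, -2.2929); octagon support 3.8284 vs apothem 1 → ∉ W
#3 (-2, 3, 1, 2): internal (-2.7071, 2.5355); octagon support 3.7071 vs apothem 1 → ∉ W
#4 (3, 2, 3, -3): internal (-0.5355, -3.7071); octagon support 3.7071 vs apothem 1 → ∉ W
#5 (-1, -1, -1, 0): internal (-0.2929, 0.2929); octagon support 0.4142 vs apothem 1 → ∈ W
#6 (1, -1, -1, 1): internal (2.4142, 1.0000); octagon support 2.4142 vs apothem 1 → ∉ W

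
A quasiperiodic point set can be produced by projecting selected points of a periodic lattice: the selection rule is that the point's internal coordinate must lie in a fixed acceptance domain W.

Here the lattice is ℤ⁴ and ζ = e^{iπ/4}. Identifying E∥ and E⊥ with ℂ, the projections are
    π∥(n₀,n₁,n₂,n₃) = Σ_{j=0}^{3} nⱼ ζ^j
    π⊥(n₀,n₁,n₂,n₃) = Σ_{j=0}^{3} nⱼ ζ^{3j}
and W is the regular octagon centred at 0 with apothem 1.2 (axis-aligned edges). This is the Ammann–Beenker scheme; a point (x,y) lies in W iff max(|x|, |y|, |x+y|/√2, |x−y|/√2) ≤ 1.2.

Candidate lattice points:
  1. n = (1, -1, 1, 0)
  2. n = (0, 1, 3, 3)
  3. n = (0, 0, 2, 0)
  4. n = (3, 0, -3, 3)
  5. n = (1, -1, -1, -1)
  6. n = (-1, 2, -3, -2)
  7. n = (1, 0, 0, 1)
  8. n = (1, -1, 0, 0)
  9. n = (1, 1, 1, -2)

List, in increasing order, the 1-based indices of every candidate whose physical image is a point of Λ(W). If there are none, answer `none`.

π⊥(n) = n₀ + n₁ζ³ + n₂ζ⁶ + n₃ζ⁹ where ζ = e^{iπ/4}.
candidate 1: n = (1, -1, 1, 0) → π⊥ ≈ (+1.7071, -1.7071); max(|x|,|y|,|x±y|/√2) = 2.4142 > 1.2 ⇒ ∉ W
candidate 2: n = (0, 1, 3, 3) → π⊥ ≈ (+1.4142, -0.1716); max(|x|,|y|,|x±y|/√2) = 1.4142 > 1.2 ⇒ ∉ W
candidate 3: n = (0, 0, 2, 0) → π⊥ ≈ (+0.0000, -2.0000); max(|x|,|y|,|x±y|/√2) = 2.0000 > 1.2 ⇒ ∉ W
candidate 4: n = (3, 0, -3, 3) → π⊥ ≈ (+5.1213, +5.1213); max(|x|,|y|,|x±y|/√2) = 7.2426 > 1.2 ⇒ ∉ W
candidate 5: n = (1, -1, -1, -1) → π⊥ ≈ (+1.0000, -0.4142); max(|x|,|y|,|x±y|/√2) = 1.0000 ≤ 1.2 ⇒ ∈ W
candidate 6: n = (-1, 2, -3, -2) → π⊥ ≈ (-3.8284, +3.0000); max(|x|,|y|,|x±y|/√2) = 4.8284 > 1.2 ⇒ ∉ W
candidate 7: n = (1, 0, 0, 1) → π⊥ ≈ (+1.7071, +0.7071); max(|x|,|y|,|x±y|/√2) = 1.7071 > 1.2 ⇒ ∉ W
candidate 8: n = (1, -1, 0, 0) → π⊥ ≈ (+1.7071, -0.7071); max(|x|,|y|,|x±y|/√2) = 1.7071 > 1.2 ⇒ ∉ W
candidate 9: n = (1, 1, 1, -2) → π⊥ ≈ (-1.1213, -1.7071); max(|x|,|y|,|x±y|/√2) = 2.0000 > 1.2 ⇒ ∉ W

5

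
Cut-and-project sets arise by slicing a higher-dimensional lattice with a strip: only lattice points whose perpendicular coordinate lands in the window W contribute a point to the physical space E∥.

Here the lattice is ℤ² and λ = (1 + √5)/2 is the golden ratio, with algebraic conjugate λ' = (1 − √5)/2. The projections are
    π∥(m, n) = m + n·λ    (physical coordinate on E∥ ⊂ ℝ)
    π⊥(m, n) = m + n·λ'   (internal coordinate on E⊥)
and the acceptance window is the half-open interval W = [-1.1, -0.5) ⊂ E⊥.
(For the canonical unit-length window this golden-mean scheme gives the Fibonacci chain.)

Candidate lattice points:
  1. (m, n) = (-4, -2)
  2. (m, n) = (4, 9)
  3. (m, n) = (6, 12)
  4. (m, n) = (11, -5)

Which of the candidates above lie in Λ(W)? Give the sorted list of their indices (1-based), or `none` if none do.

none

Compute λ' = (1−√5)/2 = -0.618034, so π⊥(m,n) = m -0.618034·n.
#1 (-4,-2): internal coord -4 + (-2)·λ' = -2.763932; -2.763932 ∉ [-1.1, -0.5) → out
#2 (4,9): internal coord 4 + (9)·λ' = -1.562306; -1.562306 ∉ [-1.1, -0.5) → out
#3 (6,12): internal coord 6 + (12)·λ' = -1.416408; -1.416408 ∉ [-1.1, -0.5) → out
#4 (11,-5): internal coord 11 + (-5)·λ' = +14.090170; +14.090170 ∉ [-1.1, -0.5) → out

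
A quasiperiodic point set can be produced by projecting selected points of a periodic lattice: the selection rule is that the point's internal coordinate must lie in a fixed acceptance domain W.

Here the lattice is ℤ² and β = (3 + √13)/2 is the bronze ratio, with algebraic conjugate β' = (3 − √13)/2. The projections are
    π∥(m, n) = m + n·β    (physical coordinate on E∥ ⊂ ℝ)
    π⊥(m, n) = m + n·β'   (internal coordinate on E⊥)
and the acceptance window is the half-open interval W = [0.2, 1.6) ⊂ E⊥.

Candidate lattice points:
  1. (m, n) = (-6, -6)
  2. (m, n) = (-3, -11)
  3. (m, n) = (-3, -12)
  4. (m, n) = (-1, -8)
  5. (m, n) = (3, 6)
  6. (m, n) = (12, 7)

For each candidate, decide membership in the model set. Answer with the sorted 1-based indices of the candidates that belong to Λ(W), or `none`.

2, 3, 4, 5

Numerically β ≈ 3.3028 and β' = −1/β ≈ -0.3028.
#1 (-6,-6): internal coord -6 + (-6)·β' = -4.1833; -4.1833 ∉ [0.2, 1.6) → out
#2 (-3,-11): internal coord -3 + (-11)·β' = +0.3305; +0.3305 ∈ [0.2, 1.6) → IN Λ
#3 (-3,-12): internal coord -3 + (-12)·β' = +0.6333; +0.6333 ∈ [0.2, 1.6) → IN Λ
#4 (-1,-8): internal coord -1 + (-8)·β' = +1.4222; +1.4222 ∈ [0.2, 1.6) → IN Λ
#5 (3,6): internal coord 3 + (6)·β' = +1.1833; +1.1833 ∈ [0.2, 1.6) → IN Λ
#6 (12,7): internal coord 12 + (7)·β' = +9.8806; +9.8806 ∉ [0.2, 1.6) → out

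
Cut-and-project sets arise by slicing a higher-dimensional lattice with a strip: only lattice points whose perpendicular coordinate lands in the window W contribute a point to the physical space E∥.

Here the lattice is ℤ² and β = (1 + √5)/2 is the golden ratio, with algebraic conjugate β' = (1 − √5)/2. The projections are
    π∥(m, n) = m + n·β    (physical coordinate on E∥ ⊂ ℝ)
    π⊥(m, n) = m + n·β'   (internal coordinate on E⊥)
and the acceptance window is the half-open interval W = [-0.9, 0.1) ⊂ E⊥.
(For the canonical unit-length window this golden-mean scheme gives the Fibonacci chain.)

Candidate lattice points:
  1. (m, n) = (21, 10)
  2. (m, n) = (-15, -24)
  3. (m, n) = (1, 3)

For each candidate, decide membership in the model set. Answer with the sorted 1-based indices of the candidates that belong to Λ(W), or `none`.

Numerically β ≈ 1.6180 and β' = −1/β ≈ -0.6180.
candidate 1: (m,n)=(21,10) → π∥ = 21+10·β ≈ 37.1803, π⊥ = 21+10·β' ≈ 14.8197 ∉ [-0.9, 0.1) ⇒ out
candidate 2: (m,n)=(-15,-24) → π∥ = -15-24·β ≈ -53.8328, π⊥ = -15-24·β' ≈ -0.1672 ∈ [-0.9, 0.1) ⇒ IN Λ
candidate 3: (m,n)=(1,3) → π∥ = 1+3·β ≈ 5.8541, π⊥ = 1+3·β' ≈ -0.8541 ∈ [-0.9, 0.1) ⇒ IN Λ

2, 3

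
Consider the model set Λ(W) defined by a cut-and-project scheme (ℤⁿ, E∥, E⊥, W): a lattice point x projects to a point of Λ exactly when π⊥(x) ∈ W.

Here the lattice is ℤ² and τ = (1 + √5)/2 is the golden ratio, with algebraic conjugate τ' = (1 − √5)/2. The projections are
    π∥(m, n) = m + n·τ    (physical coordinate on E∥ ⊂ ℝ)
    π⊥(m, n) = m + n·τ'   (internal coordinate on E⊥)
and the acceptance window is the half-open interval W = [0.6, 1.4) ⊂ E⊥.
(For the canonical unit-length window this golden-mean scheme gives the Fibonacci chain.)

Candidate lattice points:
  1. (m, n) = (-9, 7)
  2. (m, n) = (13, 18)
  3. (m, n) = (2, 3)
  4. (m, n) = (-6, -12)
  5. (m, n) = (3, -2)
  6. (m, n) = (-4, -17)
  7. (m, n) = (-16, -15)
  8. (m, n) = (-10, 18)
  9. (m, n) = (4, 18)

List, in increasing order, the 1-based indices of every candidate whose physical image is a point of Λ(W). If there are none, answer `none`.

none

τ' = (1−√5)/2 ≈ -0.61803.
candidate 1: (m,n)=(-9,7) → π∥ = -9+7·τ ≈ 2.32624, π⊥ = -9+7·τ' ≈ -13.32624 ∉ [0.6, 1.4) ⇒ out
candidate 2: (m,n)=(13,18) → π∥ = 13+18·τ ≈ 42.12461, π⊥ = 13+18·τ' ≈ 1.87539 ∉ [0.6, 1.4) ⇒ out
candidate 3: (m,n)=(2,3) → π∥ = 2+3·τ ≈ 6.85410, π⊥ = 2+3·τ' ≈ 0.14590 ∉ [0.6, 1.4) ⇒ out
candidate 4: (m,n)=(-6,-12) → π∥ = -6-12·τ ≈ -25.41641, π⊥ = -6-12·τ' ≈ 1.41641 ∉ [0.6, 1.4) ⇒ out
candidate 5: (m,n)=(3,-2) → π∥ = 3-2·τ ≈ -0.23607, π⊥ = 3-2·τ' ≈ 4.23607 ∉ [0.6, 1.4) ⇒ out
candidate 6: (m,n)=(-4,-17) → π∥ = -4-17·τ ≈ -31.50658, π⊥ = -4-17·τ' ≈ 6.50658 ∉ [0.6, 1.4) ⇒ out
candidate 7: (m,n)=(-16,-15) → π∥ = -16-15·τ ≈ -40.27051, π⊥ = -16-15·τ' ≈ -6.72949 ∉ [0.6, 1.4) ⇒ out
candidate 8: (m,n)=(-10,18) → π∥ = -10+18·τ ≈ 19.12461, π⊥ = -10+18·τ' ≈ -21.12461 ∉ [0.6, 1.4) ⇒ out
candidate 9: (m,n)=(4,18) → π∥ = 4+18·τ ≈ 33.12461, π⊥ = 4+18·τ' ≈ -7.12461 ∉ [0.6, 1.4) ⇒ out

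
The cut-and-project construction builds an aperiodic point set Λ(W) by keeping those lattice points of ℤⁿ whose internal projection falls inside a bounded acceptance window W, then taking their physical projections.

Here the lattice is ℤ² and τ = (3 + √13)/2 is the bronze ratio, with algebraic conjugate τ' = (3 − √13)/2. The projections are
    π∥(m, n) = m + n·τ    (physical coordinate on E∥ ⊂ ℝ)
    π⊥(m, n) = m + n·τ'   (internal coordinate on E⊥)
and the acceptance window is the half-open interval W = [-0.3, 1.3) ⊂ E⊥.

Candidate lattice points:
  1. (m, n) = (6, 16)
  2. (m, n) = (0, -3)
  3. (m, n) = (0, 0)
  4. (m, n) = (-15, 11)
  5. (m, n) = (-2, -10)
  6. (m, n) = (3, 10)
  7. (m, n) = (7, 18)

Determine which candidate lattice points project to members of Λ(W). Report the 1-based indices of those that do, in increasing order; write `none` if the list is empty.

1, 2, 3, 5, 6

Compute τ' = (3−√13)/2 = -0.302776, so π⊥(m,n) = m -0.302776·n.
candidate 1: (m,n)=(6,16) → π∥ = 6+16·τ ≈ 58.844410, π⊥ = 6+16·τ' ≈ 1.155590 ∈ [-0.3, 1.3) ⇒ IN Λ
candidate 2: (m,n)=(0,-3) → π∥ = 0-3·τ ≈ -9.908327, π⊥ = 0-3·τ' ≈ 0.908327 ∈ [-0.3, 1.3) ⇒ IN Λ
candidate 3: (m,n)=(0,0) → π∥ = 0+0·τ ≈ 0.000000, π⊥ = 0+0·τ' ≈ 0.000000 ∈ [-0.3, 1.3) ⇒ IN Λ
candidate 4: (m,n)=(-15,11) → π∥ = -15+11·τ ≈ 21.330532, π⊥ = -15+11·τ' ≈ -18.330532 ∉ [-0.3, 1.3) ⇒ out
candidate 5: (m,n)=(-2,-10) → π∥ = -2-10·τ ≈ -35.027756, π⊥ = -2-10·τ' ≈ 1.027756 ∈ [-0.3, 1.3) ⇒ IN Λ
candidate 6: (m,n)=(3,10) → π∥ = 3+10·τ ≈ 36.027756, π⊥ = 3+10·τ' ≈ -0.027756 ∈ [-0.3, 1.3) ⇒ IN Λ
candidate 7: (m,n)=(7,18) → π∥ = 7+18·τ ≈ 66.449961, π⊥ = 7+18·τ' ≈ 1.550039 ∉ [-0.3, 1.3) ⇒ out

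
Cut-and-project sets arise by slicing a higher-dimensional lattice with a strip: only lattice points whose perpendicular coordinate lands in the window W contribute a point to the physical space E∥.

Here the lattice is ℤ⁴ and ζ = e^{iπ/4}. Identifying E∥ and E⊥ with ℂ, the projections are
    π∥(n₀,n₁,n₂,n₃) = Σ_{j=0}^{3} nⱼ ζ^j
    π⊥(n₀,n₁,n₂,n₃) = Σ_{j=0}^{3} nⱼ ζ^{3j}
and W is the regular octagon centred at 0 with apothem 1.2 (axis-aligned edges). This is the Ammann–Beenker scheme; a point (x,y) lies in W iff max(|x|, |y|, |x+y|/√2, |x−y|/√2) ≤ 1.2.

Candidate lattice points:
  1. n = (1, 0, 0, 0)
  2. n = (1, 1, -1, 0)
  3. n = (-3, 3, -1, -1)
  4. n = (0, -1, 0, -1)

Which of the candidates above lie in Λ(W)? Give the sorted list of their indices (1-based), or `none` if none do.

Internal map: ζ^{3j} for j=0..3 gives (1,0), (−√2/2,√2/2), (0,−1), (√2/2,√2/2).
#1 (1, 0, 0, 0): internal (1.00000, 0.00000); octagon support 1.00000 vs apothem 1.2 → ∈ W
#2 (1, 1, -1, 0): internal (0.29289, 1.70711); octagon support 1.70711 vs apothem 1.2 → ∉ W
#3 (-3, 3, -1, -1): internal (-5.82843, 2.41421); octagon support 5.82843 vs apothem 1.2 → ∉ W
#4 (0, -1, 0, -1): internal (0.00000, -1.41421); octagon support 1.41421 vs apothem 1.2 → ∉ W

1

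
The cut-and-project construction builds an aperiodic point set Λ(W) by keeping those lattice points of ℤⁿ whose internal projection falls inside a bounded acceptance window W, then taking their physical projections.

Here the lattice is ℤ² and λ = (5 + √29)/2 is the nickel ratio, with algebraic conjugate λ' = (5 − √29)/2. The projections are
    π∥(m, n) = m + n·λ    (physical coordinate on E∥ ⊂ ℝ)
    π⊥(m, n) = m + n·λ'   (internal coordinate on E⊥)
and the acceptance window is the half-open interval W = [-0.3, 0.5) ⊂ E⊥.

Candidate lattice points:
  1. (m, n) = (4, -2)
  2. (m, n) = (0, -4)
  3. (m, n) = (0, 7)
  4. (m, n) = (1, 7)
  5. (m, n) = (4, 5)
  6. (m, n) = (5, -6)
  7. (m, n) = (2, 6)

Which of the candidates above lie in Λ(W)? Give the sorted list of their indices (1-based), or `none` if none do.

Compute λ' = (5−√29)/2 = -0.192582, so π⊥(m,n) = m -0.192582·n.
candidate 1: (m,n)=(4,-2) → π∥ = 4-2·λ ≈ -6.385165, π⊥ = 4-2·λ' ≈ 4.385165 ∉ [-0.3, 0.5) ⇒ out
candidate 2: (m,n)=(0,-4) → π∥ = 0-4·λ ≈ -20.770330, π⊥ = 0-4·λ' ≈ 0.770330 ∉ [-0.3, 0.5) ⇒ out
candidate 3: (m,n)=(0,7) → π∥ = 0+7·λ ≈ 36.348077, π⊥ = 0+7·λ' ≈ -1.348077 ∉ [-0.3, 0.5) ⇒ out
candidate 4: (m,n)=(1,7) → π∥ = 1+7·λ ≈ 37.348077, π⊥ = 1+7·λ' ≈ -0.348077 ∉ [-0.3, 0.5) ⇒ out
candidate 5: (m,n)=(4,5) → π∥ = 4+5·λ ≈ 29.962912, π⊥ = 4+5·λ' ≈ 3.037088 ∉ [-0.3, 0.5) ⇒ out
candidate 6: (m,n)=(5,-6) → π∥ = 5-6·λ ≈ -26.155494, π⊥ = 5-6·λ' ≈ 6.155494 ∉ [-0.3, 0.5) ⇒ out
candidate 7: (m,n)=(2,6) → π∥ = 2+6·λ ≈ 33.155494, π⊥ = 2+6·λ' ≈ 0.844506 ∉ [-0.3, 0.5) ⇒ out

none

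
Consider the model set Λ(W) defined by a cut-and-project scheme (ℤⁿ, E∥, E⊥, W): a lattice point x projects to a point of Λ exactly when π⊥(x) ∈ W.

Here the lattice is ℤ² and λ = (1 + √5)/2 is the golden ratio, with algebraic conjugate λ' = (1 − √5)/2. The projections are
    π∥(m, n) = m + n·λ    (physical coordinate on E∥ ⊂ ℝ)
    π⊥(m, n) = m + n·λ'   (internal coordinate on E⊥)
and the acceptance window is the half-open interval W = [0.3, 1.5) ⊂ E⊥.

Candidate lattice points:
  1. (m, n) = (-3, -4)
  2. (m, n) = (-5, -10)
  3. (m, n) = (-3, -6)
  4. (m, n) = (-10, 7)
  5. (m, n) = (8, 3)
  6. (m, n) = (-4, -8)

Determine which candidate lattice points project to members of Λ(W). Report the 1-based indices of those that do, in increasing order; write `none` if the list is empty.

λ' = (1−√5)/2 ≈ -0.618034.
#1 (-3,-4): internal coord -3 + (-4)·λ' = -0.527864; -0.527864 ∉ [0.3, 1.5) → out
#2 (-5,-10): internal coord -5 + (-10)·λ' = +1.180340; +1.180340 ∈ [0.3, 1.5) → IN Λ
#3 (-3,-6): internal coord -3 + (-6)·λ' = +0.708204; +0.708204 ∈ [0.3, 1.5) → IN Λ
#4 (-10,7): internal coord -10 + (7)·λ' = -14.326238; -14.326238 ∉ [0.3, 1.5) → out
#5 (8,3): internal coord 8 + (3)·λ' = +6.145898; +6.145898 ∉ [0.3, 1.5) → out
#6 (-4,-8): internal coord -4 + (-8)·λ' = +0.944272; +0.944272 ∈ [0.3, 1.5) → IN Λ

2, 3, 6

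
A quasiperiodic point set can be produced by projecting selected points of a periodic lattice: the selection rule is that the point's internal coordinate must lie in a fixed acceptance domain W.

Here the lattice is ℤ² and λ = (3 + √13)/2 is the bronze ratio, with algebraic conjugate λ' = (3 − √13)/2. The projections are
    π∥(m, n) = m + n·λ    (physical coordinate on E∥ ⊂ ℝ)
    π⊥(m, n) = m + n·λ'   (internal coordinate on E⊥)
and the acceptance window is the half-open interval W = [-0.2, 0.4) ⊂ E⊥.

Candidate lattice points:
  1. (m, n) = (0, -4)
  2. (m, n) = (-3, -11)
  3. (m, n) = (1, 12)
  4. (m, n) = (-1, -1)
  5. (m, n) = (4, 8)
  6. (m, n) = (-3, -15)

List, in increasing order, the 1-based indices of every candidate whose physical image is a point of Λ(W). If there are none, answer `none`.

2

λ' = (3−√13)/2 ≈ -0.302776.
[1] lift (0,-4): star map gives 1.211103; window check -0.2 ≤ 1.211103 < 0.4 is false → out
[2] lift (-3,-11): star map gives 0.330532; window check -0.2 ≤ 0.330532 < 0.4 is true → IN Λ
[3] lift (1,12): star map gives -2.633308; window check -0.2 ≤ -2.633308 < 0.4 is false → out
[4] lift (-1,-1): star map gives -0.697224; window check -0.2 ≤ -0.697224 < 0.4 is false → out
[5] lift (4,8): star map gives 1.577795; window check -0.2 ≤ 1.577795 < 0.4 is false → out
[6] lift (-3,-15): star map gives 1.541635; window check -0.2 ≤ 1.541635 < 0.4 is false → out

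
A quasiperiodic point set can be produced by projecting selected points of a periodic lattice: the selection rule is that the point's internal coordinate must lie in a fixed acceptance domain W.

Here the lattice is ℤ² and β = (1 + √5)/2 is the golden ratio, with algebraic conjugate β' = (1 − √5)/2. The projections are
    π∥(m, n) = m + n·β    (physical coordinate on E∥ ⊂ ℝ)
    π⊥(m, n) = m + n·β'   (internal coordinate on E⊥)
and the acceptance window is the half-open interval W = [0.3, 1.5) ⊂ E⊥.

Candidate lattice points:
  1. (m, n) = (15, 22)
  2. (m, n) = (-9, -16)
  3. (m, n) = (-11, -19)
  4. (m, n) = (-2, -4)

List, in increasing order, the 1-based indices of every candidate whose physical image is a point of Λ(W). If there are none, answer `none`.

Numerically β ≈ 1.618034 and β' = −1/β ≈ -0.618034.
[1] lift (15,22): star map gives 1.403252; window check 0.3 ≤ 1.403252 < 1.5 is true → IN Λ
[2] lift (-9,-16): star map gives 0.888544; window check 0.3 ≤ 0.888544 < 1.5 is true → IN Λ
[3] lift (-11,-19): star map gives 0.742646; window check 0.3 ≤ 0.742646 < 1.5 is true → IN Λ
[4] lift (-2,-4): star map gives 0.472136; window check 0.3 ≤ 0.472136 < 1.5 is true → IN Λ

1, 2, 3, 4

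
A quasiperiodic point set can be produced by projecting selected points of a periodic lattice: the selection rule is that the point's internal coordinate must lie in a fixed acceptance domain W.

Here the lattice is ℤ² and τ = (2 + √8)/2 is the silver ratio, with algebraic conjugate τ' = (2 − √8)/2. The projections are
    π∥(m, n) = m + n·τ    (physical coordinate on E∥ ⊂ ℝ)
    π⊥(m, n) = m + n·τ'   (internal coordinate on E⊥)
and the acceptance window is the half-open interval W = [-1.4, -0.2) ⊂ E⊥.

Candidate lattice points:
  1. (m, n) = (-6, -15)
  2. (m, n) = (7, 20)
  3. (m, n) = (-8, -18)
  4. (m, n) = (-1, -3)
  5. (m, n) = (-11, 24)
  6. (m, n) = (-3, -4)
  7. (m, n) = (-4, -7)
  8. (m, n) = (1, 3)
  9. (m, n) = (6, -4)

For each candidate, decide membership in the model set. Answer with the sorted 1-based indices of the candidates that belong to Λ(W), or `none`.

Compute τ' = (2−√8)/2 = -0.414214, so π⊥(m,n) = m -0.414214·n.
#1 (-6,-15): internal coord -6 + (-15)·τ' = +0.213203; +0.213203 ∉ [-1.4, -0.2) → out
#2 (7,20): internal coord 7 + (20)·τ' = -1.284271; -1.284271 ∈ [-1.4, -0.2) → IN Λ
#3 (-8,-18): internal coord -8 + (-18)·τ' = -0.544156; -0.544156 ∈ [-1.4, -0.2) → IN Λ
#4 (-1,-3): internal coord -1 + (-3)·τ' = +0.242641; +0.242641 ∉ [-1.4, -0.2) → out
#5 (-11,24): internal coord -11 + (24)·τ' = -20.941125; -20.941125 ∉ [-1.4, -0.2) → out
#6 (-3,-4): internal coord -3 + (-4)·τ' = -1.343146; -1.343146 ∈ [-1.4, -0.2) → IN Λ
#7 (-4,-7): internal coord -4 + (-7)·τ' = -1.100505; -1.100505 ∈ [-1.4, -0.2) → IN Λ
#8 (1,3): internal coord 1 + (3)·τ' = -0.242641; -0.242641 ∈ [-1.4, -0.2) → IN Λ
#9 (6,-4): internal coord 6 + (-4)·τ' = +7.656854; +7.656854 ∉ [-1.4, -0.2) → out

2, 3, 6, 7, 8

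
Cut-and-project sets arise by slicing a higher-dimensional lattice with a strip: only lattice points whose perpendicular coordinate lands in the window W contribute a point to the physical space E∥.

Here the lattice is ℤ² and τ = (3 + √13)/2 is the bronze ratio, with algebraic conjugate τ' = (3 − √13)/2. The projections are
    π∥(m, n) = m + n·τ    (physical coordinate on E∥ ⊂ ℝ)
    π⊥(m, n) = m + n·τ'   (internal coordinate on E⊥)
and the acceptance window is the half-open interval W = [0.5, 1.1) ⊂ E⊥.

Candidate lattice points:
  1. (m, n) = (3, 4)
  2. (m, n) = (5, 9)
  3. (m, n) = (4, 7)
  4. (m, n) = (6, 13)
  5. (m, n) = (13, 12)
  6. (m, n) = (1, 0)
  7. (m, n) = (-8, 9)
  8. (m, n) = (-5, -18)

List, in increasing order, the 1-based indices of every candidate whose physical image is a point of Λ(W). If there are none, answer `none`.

τ' = (3−√13)/2 ≈ -0.3028.
#1 (3,4): internal coord 3 + (4)·τ' = +1.7889; +1.7889 ∉ [0.5, 1.1) → out
#2 (5,9): internal coord 5 + (9)·τ' = +2.2750; +2.2750 ∉ [0.5, 1.1) → out
#3 (4,7): internal coord 4 + (7)·τ' = +1.8806; +1.8806 ∉ [0.5, 1.1) → out
#4 (6,13): internal coord 6 + (13)·τ' = +2.0639; +2.0639 ∉ [0.5, 1.1) → out
#5 (13,12): internal coord 13 + (12)·τ' = +9.3667; +9.3667 ∉ [0.5, 1.1) → out
#6 (1,0): internal coord 1 + (0)·τ' = +1.0000; +1.0000 ∈ [0.5, 1.1) → IN Λ
#7 (-8,9): internal coord -8 + (9)·τ' = -10.7250; -10.7250 ∉ [0.5, 1.1) → out
#8 (-5,-18): internal coord -5 + (-18)·τ' = +0.4500; +0.4500 ∉ [0.5, 1.1) → out

6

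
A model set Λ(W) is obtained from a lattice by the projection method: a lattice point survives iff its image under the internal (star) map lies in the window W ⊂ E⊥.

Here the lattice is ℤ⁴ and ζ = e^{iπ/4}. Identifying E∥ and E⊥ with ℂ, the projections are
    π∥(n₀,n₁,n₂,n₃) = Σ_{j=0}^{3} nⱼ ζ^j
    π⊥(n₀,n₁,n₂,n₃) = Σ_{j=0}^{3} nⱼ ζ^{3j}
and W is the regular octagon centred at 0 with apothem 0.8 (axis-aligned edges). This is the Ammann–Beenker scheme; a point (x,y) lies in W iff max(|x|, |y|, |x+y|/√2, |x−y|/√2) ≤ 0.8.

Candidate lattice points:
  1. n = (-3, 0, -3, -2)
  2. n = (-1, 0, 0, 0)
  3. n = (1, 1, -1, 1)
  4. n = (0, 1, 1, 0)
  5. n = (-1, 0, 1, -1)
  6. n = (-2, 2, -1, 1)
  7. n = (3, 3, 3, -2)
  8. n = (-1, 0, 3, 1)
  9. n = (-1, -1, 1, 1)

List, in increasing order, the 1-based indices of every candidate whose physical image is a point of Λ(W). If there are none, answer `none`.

4

π⊥(n) = n₀ + n₁ζ³ + n₂ζ⁶ + n₃ζ⁹ where ζ = e^{iπ/4}.
candidate 1: n = (-3, 0, -3, -2) → π⊥ ≈ (-4.4142, +1.5858); max(|x|,|y|,|x±y|/√2) = 4.4142 > 0.8 ⇒ ∉ W
candidate 2: n = (-1, 0, 0, 0) → π⊥ ≈ (-1.0000, +0.0000); max(|x|,|y|,|x±y|/√2) = 1.0000 > 0.8 ⇒ ∉ W
candidate 3: n = (1, 1, -1, 1) → π⊥ ≈ (+1.0000, +2.4142); max(|x|,|y|,|x±y|/√2) = 2.4142 > 0.8 ⇒ ∉ W
candidate 4: n = (0, 1, 1, 0) → π⊥ ≈ (-0.7071, -0.2929); max(|x|,|y|,|x±y|/√2) = 0.7071 ≤ 0.8 ⇒ ∈ W
candidate 5: n = (-1, 0, 1, -1) → π⊥ ≈ (-1.7071, -1.7071); max(|x|,|y|,|x±y|/√2) = 2.4142 > 0.8 ⇒ ∉ W
candidate 6: n = (-2, 2, -1, 1) → π⊥ ≈ (-2.7071, +3.1213); max(|x|,|y|,|x±y|/√2) = 4.1213 > 0.8 ⇒ ∉ W
candidate 7: n = (3, 3, 3, -2) → π⊥ ≈ (-0.5355, -2.2929); max(|x|,|y|,|x±y|/√2) = 2.2929 > 0.8 ⇒ ∉ W
candidate 8: n = (-1, 0, 3, 1) → π⊥ ≈ (-0.2929, -2.2929); max(|x|,|y|,|x±y|/√2) = 2.2929 > 0.8 ⇒ ∉ W
candidate 9: n = (-1, -1, 1, 1) → π⊥ ≈ (+0.4142, -1.0000); max(|x|,|y|,|x±y|/√2) = 1.0000 > 0.8 ⇒ ∉ W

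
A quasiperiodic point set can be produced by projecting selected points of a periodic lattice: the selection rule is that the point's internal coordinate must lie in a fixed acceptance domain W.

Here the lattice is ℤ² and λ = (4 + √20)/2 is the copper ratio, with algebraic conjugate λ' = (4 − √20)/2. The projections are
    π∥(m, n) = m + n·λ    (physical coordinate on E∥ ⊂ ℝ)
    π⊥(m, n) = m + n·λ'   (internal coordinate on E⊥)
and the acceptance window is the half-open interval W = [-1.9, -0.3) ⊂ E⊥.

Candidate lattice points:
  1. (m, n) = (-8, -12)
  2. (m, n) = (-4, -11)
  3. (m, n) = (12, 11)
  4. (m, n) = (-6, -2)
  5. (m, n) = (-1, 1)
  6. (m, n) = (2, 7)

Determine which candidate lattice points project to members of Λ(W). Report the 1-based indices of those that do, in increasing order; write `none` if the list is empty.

λ' = (4−√20)/2 ≈ -0.2361.
#1 (-8,-12): internal coord -8 + (-12)·λ' = -5.1672; -5.1672 ∉ [-1.9, -0.3) → out
#2 (-4,-11): internal coord -4 + (-11)·λ' = -1.4033; -1.4033 ∈ [-1.9, -0.3) → IN Λ
#3 (12,11): internal coord 12 + (11)·λ' = +9.4033; +9.4033 ∉ [-1.9, -0.3) → out
#4 (-6,-2): internal coord -6 + (-2)·λ' = -5.5279; -5.5279 ∉ [-1.9, -0.3) → out
#5 (-1,1): internal coord -1 + (1)·λ' = -1.2361; -1.2361 ∈ [-1.9, -0.3) → IN Λ
#6 (2,7): internal coord 2 + (7)·λ' = +0.3475; +0.3475 ∉ [-1.9, -0.3) → out

2, 5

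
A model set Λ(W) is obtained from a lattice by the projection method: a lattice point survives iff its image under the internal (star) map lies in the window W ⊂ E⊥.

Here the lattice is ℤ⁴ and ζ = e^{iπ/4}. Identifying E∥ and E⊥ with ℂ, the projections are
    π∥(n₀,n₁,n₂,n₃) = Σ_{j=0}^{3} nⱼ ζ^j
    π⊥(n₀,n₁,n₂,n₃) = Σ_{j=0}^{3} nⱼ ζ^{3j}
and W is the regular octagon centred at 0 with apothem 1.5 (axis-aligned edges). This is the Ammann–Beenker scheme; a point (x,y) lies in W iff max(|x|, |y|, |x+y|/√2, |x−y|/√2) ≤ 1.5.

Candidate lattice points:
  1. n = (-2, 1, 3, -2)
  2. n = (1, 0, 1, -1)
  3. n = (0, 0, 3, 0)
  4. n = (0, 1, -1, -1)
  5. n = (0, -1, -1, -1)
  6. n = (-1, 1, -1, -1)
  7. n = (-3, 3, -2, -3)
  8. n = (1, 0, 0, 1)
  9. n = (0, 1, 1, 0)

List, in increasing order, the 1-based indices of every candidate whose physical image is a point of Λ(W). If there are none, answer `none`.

With ζ = e^{iπ/4} the internal vectors are ζ^0,ζ^3,ζ^6,ζ^9.
#1 (-2, 1, 3, -2): internal (-4.121320, -3.707107); octagon support 5.535534 vs apothem 1.5 → ∉ W
#2 (1, 0, 1, -1): internal (0.292893, -1.707107); octagon support 1.707107 vs apothem 1.5 → ∉ W
#3 (0, 0, 3, 0): internal (0.000000, -3.000000); octagon support 3.000000 vs apothem 1.5 → ∉ W
#4 (0, 1, -1, -1): internal (-1.414214, 1.000000); octagon support 1.707107 vs apothem 1.5 → ∉ W
#5 (0, -1, -1, -1): internal (0.000000, -0.414214); octagon support 0.414214 vs apothem 1.5 → ∈ W
#6 (-1, 1, -1, -1): internal (-2.414214, 1.000000); octagon support 2.414214 vs apothem 1.5 → ∉ W
#7 (-3, 3, -2, -3): internal (-7.242641, 2.000000); octagon support 7.242641 vs apothem 1.5 → ∉ W
#8 (1, 0, 0, 1): internal (1.707107, 0.707107); octagon support 1.707107 vs apothem 1.5 → ∉ W
#9 (0, 1, 1, 0): internal (-0.707107, -0.292893); octagon support 0.707107 vs apothem 1.5 → ∈ W

5, 9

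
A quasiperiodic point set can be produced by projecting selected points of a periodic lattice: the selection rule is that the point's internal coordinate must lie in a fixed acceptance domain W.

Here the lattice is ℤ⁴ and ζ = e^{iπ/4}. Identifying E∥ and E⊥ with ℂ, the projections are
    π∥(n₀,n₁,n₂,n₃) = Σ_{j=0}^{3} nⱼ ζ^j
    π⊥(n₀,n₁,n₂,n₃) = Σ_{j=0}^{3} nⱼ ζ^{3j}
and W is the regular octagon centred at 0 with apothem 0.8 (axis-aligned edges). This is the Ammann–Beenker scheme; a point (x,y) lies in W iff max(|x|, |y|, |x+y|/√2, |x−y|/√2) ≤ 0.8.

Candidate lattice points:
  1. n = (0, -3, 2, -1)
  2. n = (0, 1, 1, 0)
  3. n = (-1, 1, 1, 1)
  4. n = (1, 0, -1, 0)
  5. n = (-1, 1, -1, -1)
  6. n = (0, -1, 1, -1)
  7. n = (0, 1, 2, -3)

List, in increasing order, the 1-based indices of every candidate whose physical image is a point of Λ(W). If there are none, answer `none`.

Internal map: ζ^{3j} for j=0..3 gives (1,0), (−√2/2,√2/2), (0,−1), (√2/2,√2/2).
candidate 1: n = (0, -3, 2, -1) → π⊥ ≈ (+1.414214, -4.828427); max(|x|,|y|,|x±y|/√2) = 4.828427 > 0.8 ⇒ ∉ W
candidate 2: n = (0, 1, 1, 0) → π⊥ ≈ (-0.707107, -0.292893); max(|x|,|y|,|x±y|/√2) = 0.707107 ≤ 0.8 ⇒ ∈ W
candidate 3: n = (-1, 1, 1, 1) → π⊥ ≈ (-1.000000, +0.414214); max(|x|,|y|,|x±y|/√2) = 1.000000 > 0.8 ⇒ ∉ W
candidate 4: n = (1, 0, -1, 0) → π⊥ ≈ (+1.000000, +1.000000); max(|x|,|y|,|x±y|/√2) = 1.414214 > 0.8 ⇒ ∉ W
candidate 5: n = (-1, 1, -1, -1) → π⊥ ≈ (-2.414214, +1.000000); max(|x|,|y|,|x±y|/√2) = 2.414214 > 0.8 ⇒ ∉ W
candidate 6: n = (0, -1, 1, -1) → π⊥ ≈ (+0.000000, -2.414214); max(|x|,|y|,|x±y|/√2) = 2.414214 > 0.8 ⇒ ∉ W
candidate 7: n = (0, 1, 2, -3) → π⊥ ≈ (-2.828427, -3.414214); max(|x|,|y|,|x±y|/√2) = 4.414214 > 0.8 ⇒ ∉ W

2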